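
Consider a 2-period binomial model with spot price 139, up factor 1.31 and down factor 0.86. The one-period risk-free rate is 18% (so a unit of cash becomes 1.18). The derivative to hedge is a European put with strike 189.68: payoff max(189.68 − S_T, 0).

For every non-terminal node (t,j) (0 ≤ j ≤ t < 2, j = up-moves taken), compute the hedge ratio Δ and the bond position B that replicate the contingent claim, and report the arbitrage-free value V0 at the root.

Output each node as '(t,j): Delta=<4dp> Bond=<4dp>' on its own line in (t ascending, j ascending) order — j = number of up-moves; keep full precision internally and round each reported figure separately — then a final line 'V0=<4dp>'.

No-arbitrage ⇒ martingale measure with p* = (R−d)/(u−d) = 0.7111.
At expiry t=2: V(2,0)=86.8756, V(2,1)=33.0826, V(2,2)=0.0000
Node (1,0) S=119.5400: V=(p*·33.0826+(1−p*)·86.8756)/1.18=41.2058; Δ=(33.0826−86.8756)/(156.5974−102.8044)=-1.0000; B=V−Δ·S=160.7458
Node (1,1) S=182.0900: V=(p*·0.0000+(1−p*)·33.0826)/1.18=8.0993; Δ=(0.0000−33.0826)/(238.5379−156.5974)=-0.4037; B=V−Δ·S=81.6162
Node (0,0) S=139.0000: V=(p*·8.0993+(1−p*)·41.2058)/1.18=14.9690; Δ=(8.0993−41.2058)/(182.0900−119.5400)=-0.5293; B=V−Δ·S=88.5389
The time-0 hedge costs 14.9690, which is the no-arbitrage price.

(0,0): Delta=-0.5293 Bond=88.5389
(1,0): Delta=-1.0000 Bond=160.7458
(1,1): Delta=-0.4037 Bond=81.6162
V0=14.9690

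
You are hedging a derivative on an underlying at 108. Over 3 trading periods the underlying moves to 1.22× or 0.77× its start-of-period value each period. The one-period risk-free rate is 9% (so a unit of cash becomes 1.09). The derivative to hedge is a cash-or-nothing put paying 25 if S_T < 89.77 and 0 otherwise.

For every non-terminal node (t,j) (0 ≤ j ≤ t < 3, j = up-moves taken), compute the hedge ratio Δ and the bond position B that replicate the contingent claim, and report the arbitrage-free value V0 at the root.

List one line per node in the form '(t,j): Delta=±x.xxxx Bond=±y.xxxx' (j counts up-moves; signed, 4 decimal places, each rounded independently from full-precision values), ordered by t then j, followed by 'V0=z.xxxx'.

(0,0): Delta=-0.1779 Bond=23.1144
(1,0): Delta=-0.4358 Bond=46.6457
(1,1): Delta=-0.1118 Bond=16.4803
(2,0): Delta=0.0000 Bond=22.9358
(2,1): Delta=-0.5476 Bond=62.1814
(2,2): Delta=0.0000 Bond=0.0000
V0=3.9024

Risk-neutral probability p* = (R−d)/(u−d) = (1.09−0.77)/(1.22−0.77) = 0.7111.
At expiry t=3: V(3,0)=25.0000, V(3,1)=25.0000, V(3,2)=0.0000, V(3,3)=0.0000
(2,0): S=64.0332. Δ = (V_up−V_dn)/(S_up−S_dn) = (25.0000−25.0000)/(78.1205−49.3056) = 0.0000. V = [p*·25.0000 + (1−p*)·25.0000]/1.09 = 22.9358. B = V − Δ·S = 22.9358.
(2,1): S=101.4552. Δ = (V_up−V_dn)/(S_up−S_dn) = (0.0000−25.0000)/(123.7753−78.1205) = -0.5476. V = [p*·0.0000 + (1−p*)·25.0000]/1.09 = 6.6259. B = V − Δ·S = 62.1814.
(2,2): S=160.7472. Δ = (V_up−V_dn)/(S_up−S_dn) = (0.0000−0.0000)/(196.1116−123.7753) = 0.0000. V = [p*·0.0000 + (1−p*)·0.0000]/1.09 = 0.0000. B = V − Δ·S = 0.0000.
(1,0): S=83.1600. Δ = (V_up−V_dn)/(S_up−S_dn) = (6.6259−22.9358)/(101.4552−64.0332) = -0.4358. V = [p*·6.6259 + (1−p*)·22.9358]/1.09 = 10.4015. B = V − Δ·S = 46.6457.
(1,1): S=131.7600. Δ = (V_up−V_dn)/(S_up−S_dn) = (0.0000−6.6259)/(160.7472−101.4552) = -0.1118. V = [p*·0.0000 + (1−p*)·6.6259]/1.09 = 1.7561. B = V − Δ·S = 16.4803.
(0,0): S=108.0000. Δ = (V_up−V_dn)/(S_up−S_dn) = (1.7561−10.4015)/(131.7600−83.1600) = -0.1779. V = [p*·1.7561 + (1−p*)·10.4015]/1.09 = 3.9024. B = V − Δ·S = 23.1144.
Each (Δ,B) replicates both successor values, so the strategy is self-financing and V0 is arbitrage-free.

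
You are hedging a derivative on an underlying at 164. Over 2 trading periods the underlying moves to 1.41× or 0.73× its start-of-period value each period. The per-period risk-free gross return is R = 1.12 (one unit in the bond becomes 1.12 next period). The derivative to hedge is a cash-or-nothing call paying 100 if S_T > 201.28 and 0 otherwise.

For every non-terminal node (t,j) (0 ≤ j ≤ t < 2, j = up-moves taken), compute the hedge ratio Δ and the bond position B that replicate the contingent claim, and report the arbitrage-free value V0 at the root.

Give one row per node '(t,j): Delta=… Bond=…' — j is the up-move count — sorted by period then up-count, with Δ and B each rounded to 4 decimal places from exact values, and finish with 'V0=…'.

(0,0): Delta=0.4592 Bond=-49.0833
(1,0): Delta=0.0000 Bond=0.0000
(1,1): Delta=0.6360 Bond=-95.8508
V0=26.2226

The replicating-portfolio and risk-neutral prices coincide; use p* = (1.12−0.73)/(1.41−0.73) = 0.5735 for the latter.
Payoff layer (t=2): V(2,0)=0.0000, V(2,1)=0.0000, V(2,2)=100.0000
(1,0): S=119.7200. Δ = (V_up−V_dn)/(S_up−S_dn) = (0.0000−0.0000)/(168.8052−87.3956) = 0.0000. V = [p*·0.0000 + (1−p*)·0.0000]/1.12 = 0.0000. B = V − Δ·S = 0.0000.
(1,1): S=231.2400. Δ = (V_up−V_dn)/(S_up−S_dn) = (100.0000−0.0000)/(326.0484−168.8052) = 0.6360. V = [p*·100.0000 + (1−p*)·0.0000]/1.12 = 51.2080. B = V − Δ·S = -95.8508.
(0,0): S=164.0000. Δ = (V_up−V_dn)/(S_up−S_dn) = (51.2080−0.0000)/(231.2400−119.7200) = 0.4592. V = [p*·51.2080 + (1−p*)·0.0000]/1.12 = 26.2226. B = V − Δ·S = -49.0833.
The time-0 hedge costs 26.2226, which is the no-arbitrage price.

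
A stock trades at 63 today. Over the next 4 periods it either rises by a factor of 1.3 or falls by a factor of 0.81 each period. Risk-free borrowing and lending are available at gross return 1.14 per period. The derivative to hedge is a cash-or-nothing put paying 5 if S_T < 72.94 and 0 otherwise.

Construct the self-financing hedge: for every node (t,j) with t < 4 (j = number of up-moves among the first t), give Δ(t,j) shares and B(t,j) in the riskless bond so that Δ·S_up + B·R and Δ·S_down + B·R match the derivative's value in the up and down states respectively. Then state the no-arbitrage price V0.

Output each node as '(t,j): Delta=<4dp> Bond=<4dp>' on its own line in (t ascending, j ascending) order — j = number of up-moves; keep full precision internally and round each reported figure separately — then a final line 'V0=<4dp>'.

(0,0): Delta=-0.0486 Bond=4.2304
(1,0): Delta=-0.0698 Bond=5.9052
(1,1): Delta=-0.0422 Bond=4.2978
(2,0): Delta=0.0000 Bond=3.8473
(2,1): Delta=-0.0909 Bond=8.1305
(2,2): Delta=-0.0275 Bond=3.3330
(3,0): Delta=0.0000 Bond=4.3860
(3,1): Delta=0.0000 Bond=4.3860
(3,2): Delta=-0.1183 Bond=11.6362
(3,3): Delta=0.0000 Bond=0.0000
V0=1.1703

Since d<R<u, set p* = (R−d)/(u−d) = 0.6735; price each node as the discounted p*-expectation of its children.
Terminal payoffs: V(4,0)=5.0000, V(4,1)=5.0000, V(4,2)=5.0000, V(4,3)=0.0000, V(4,4)=0.0000
  t=3,j=0: stock 33.4808 → up 43.5250 (V=5.0000), down 27.1194 (V=5.0000). Price 4.3860; hedge Δ=0.0000, bond B=4.3860.
  t=3,j=1: stock 53.7346 → up 69.8550 (V=5.0000), down 43.5250 (V=5.0000). Price 4.3860; hedge Δ=0.0000, bond B=4.3860.
  t=3,j=2: stock 86.2407 → up 112.1129 (V=0.0000), down 69.8550 (V=5.0000). Price 1.4322; hedge Δ=-0.1183, bond B=11.6362.
  t=3,j=3: stock 138.4110 → up 179.9343 (V=0.0000), down 112.1129 (V=0.0000). Price 0.0000; hedge Δ=0.0000, bond B=0.0000.
  t=2,j=0: stock 41.3343 → up 53.7346 (V=4.3860), down 33.4808 (V=4.3860). Price 3.8473; hedge Δ=0.0000, bond B=3.8473.
  t=2,j=1: stock 66.3390 → up 86.2407 (V=1.4322), down 53.7346 (V=4.3860). Price 2.1023; hedge Δ=-0.0909, bond B=8.1305.
  t=2,j=2: stock 106.4700 → up 138.4110 (V=0.0000), down 86.2407 (V=1.4322). Price 0.4102; hedge Δ=-0.0275, bond B=3.3330.
  t=1,j=0: stock 51.0300 → up 66.3390 (V=2.1023), down 41.3343 (V=3.8473). Price 2.3440; hedge Δ=-0.0698, bond B=5.9052.
  t=1,j=1: stock 81.9000 → up 106.4700 (V=0.4102), down 66.3390 (V=2.1023). Price 0.8445; hedge Δ=-0.0422, bond B=4.2978.
  t=0,j=0: stock 63.0000 → up 81.9000 (V=0.8445), down 51.0300 (V=2.3440). Price 1.1703; hedge Δ=-0.0486, bond B=4.2304.
Check: Δ(0,0)·S0 + B(0,0) = 1.1703 = V0.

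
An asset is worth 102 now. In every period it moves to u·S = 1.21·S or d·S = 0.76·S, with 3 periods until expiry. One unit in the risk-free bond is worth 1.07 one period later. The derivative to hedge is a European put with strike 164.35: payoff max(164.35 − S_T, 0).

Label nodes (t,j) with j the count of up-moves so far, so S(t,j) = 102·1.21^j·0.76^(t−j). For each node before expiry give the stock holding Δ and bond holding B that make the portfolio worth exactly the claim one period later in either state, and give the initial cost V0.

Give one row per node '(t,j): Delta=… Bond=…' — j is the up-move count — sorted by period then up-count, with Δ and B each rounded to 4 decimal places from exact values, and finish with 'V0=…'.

(0,0): Delta=-0.8524 Bond=123.4620
(1,0): Delta=-1.0000 Bond=143.5497
(1,1): Delta=-0.8105 Bond=126.9354
(2,0): Delta=-1.0000 Bond=153.5981
(2,1): Delta=-1.0000 Bond=153.5981
(2,2): Delta=-0.7567 Bond=127.7925
V0=36.5216

Risk-neutral probability p* = (R−d)/(u−d) = (1.07−0.76)/(1.21−0.76) = 0.6889.
At expiry t=3: V(3,0)=119.5744, V(3,1)=93.0626, V(3,2)=50.8530, V(3,3)=0.0000
Node (2,0) S=58.9152: V=(p*·93.0626+(1−p*)·119.5744)/1.07=94.6829; Δ=(93.0626−119.5744)/(71.2874−44.7756)=-1.0000; B=V−Δ·S=153.5981
Node (2,1) S=93.7992: V=(p*·50.8530+(1−p*)·93.0626)/1.07=59.7989; Δ=(50.8530−93.0626)/(113.4970−71.2874)=-1.0000; B=V−Δ·S=153.5981
Node (2,2) S=149.3382: V=(p*·0.0000+(1−p*)·50.8530)/1.07=14.7859; Δ=(0.0000−50.8530)/(180.6992−113.4970)=-0.7567; B=V−Δ·S=127.7925
Node (1,0) S=77.5200: V=(p*·59.7989+(1−p*)·94.6829)/1.07=66.0297; Δ=(59.7989−94.6829)/(93.7992−58.9152)=-1.0000; B=V−Δ·S=143.5497
Node (1,1) S=123.4200: V=(p*·14.7859+(1−p*)·59.7989)/1.07=26.9065; Δ=(14.7859−59.7989)/(149.3382−93.7992)=-0.8105; B=V−Δ·S=126.9354
Node (0,0) S=102.0000: V=(p*·26.9065+(1−p*)·66.0297)/1.07=36.5216; Δ=(26.9065−66.0297)/(123.4200−77.5200)=-0.8524; B=V−Δ·S=123.4620
Root portfolio cost Δ·102+B reproduces V0=36.5216.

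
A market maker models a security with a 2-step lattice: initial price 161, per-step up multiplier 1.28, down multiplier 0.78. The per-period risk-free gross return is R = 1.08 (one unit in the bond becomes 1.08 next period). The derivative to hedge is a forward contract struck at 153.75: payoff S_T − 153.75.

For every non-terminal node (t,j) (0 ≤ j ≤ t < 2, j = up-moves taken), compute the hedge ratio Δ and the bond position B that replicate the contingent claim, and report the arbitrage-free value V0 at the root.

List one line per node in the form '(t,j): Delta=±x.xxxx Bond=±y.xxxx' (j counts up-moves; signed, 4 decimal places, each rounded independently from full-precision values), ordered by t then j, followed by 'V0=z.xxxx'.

(0,0): Delta=1.0000 Bond=-131.8158
(1,0): Delta=1.0000 Bond=-142.3611
(1,1): Delta=1.0000 Bond=-142.3611
V0=29.1842

Risk-neutral probability p* = (R−d)/(u−d) = (1.08−0.78)/(1.28−0.78) = 0.6000.
Payoff layer (t=2): V(2,0)=-55.7976, V(2,1)=6.9924, V(2,2)=110.0324
(1,0): S=125.5800. Δ = (V_up−V_dn)/(S_up−S_dn) = (6.9924−-55.7976)/(160.7424−97.9524) = 1.0000. V = [p*·6.9924 + (1−p*)·-55.7976]/1.08 = -16.7811. B = V − Δ·S = -142.3611.
(1,1): S=206.0800. Δ = (V_up−V_dn)/(S_up−S_dn) = (110.0324−6.9924)/(263.7824−160.7424) = 1.0000. V = [p*·110.0324 + (1−p*)·6.9924]/1.08 = 63.7189. B = V − Δ·S = -142.3611.
(0,0): S=161.0000. Δ = (V_up−V_dn)/(S_up−S_dn) = (63.7189−-16.7811)/(206.0800−125.5800) = 1.0000. V = [p*·63.7189 + (1−p*)·-16.7811]/1.08 = 29.1842. B = V − Δ·S = -131.8158.
Self-financing check: at every node Δ·S+B equals the discounted successor values.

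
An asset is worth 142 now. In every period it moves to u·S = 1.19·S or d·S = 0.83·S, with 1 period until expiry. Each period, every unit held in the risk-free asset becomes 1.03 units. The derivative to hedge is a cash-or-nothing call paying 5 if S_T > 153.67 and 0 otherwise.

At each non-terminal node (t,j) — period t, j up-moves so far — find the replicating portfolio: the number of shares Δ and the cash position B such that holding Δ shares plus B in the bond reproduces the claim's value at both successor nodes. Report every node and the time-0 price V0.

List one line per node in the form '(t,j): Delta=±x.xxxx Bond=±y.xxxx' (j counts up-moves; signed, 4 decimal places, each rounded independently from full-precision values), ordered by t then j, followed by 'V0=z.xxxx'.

Risk-neutral probability p* = (R−d)/(u−d) = (1.03−0.83)/(1.19−0.83) = 0.5556.
Payoff layer (t=1): V(1,0)=0.0000, V(1,1)=5.0000
  t=0,j=0: stock 142.0000 → up 168.9800 (V=5.0000), down 117.8600 (V=0.0000). Price 2.6969; hedge Δ=0.0978, bond B=-11.1920.
Check: Δ(0,0)·S0 + B(0,0) = 2.6969 = V0.

(0,0): Delta=0.0978 Bond=-11.1920
V0=2.6969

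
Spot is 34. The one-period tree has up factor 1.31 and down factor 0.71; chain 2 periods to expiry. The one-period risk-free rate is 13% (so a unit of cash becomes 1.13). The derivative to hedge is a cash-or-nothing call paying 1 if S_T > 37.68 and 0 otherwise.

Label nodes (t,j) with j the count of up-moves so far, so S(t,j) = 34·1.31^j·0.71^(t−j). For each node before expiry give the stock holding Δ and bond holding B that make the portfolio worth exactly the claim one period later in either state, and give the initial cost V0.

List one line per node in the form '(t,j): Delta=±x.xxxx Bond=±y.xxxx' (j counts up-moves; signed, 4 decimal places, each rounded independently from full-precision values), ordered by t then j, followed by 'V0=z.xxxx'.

(0,0): Delta=0.0304 Bond=-0.6487
(1,0): Delta=0.0000 Bond=0.0000
(1,1): Delta=0.0374 Bond=-1.0472
V0=0.3837

Since d<R<u, set p* = (R−d)/(u−d) = 0.7000; price each node as the discounted p*-expectation of its children.
Terminal values V(2,·): V(2,0)=0.0000, V(2,1)=0.0000, V(2,2)=1.0000
  t=1,j=0: stock 24.1400 → up 31.6234 (V=0.0000), down 17.1394 (V=0.0000). Price 0.0000; hedge Δ=0.0000, bond B=0.0000.
  t=1,j=1: stock 44.5400 → up 58.3474 (V=1.0000), down 31.6234 (V=0.0000). Price 0.6195; hedge Δ=0.0374, bond B=-1.0472.
  t=0,j=0: stock 34.0000 → up 44.5400 (V=0.6195), down 24.1400 (V=0.0000). Price 0.3837; hedge Δ=0.0304, bond B=-0.6487.
The time-0 hedge costs 0.3837, which is the no-arbitrage price.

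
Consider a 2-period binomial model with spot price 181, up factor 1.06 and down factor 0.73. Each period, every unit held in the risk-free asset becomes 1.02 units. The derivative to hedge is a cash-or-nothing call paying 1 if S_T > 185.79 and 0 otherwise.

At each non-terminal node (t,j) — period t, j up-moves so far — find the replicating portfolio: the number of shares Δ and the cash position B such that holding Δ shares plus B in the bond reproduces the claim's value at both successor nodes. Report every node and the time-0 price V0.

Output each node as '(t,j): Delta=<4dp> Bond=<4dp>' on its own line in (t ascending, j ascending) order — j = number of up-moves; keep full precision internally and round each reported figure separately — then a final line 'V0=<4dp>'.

Under the risk-neutral measure, an up-move has probability p* = (R−d)/(u−d) = 0.8788 and values discount at R = 1.02.
Terminal payoffs: V(2,0)=0.0000, V(2,1)=0.0000, V(2,2)=1.0000
  t=1,j=0: stock 132.1300 → up 140.0578 (V=0.0000), down 96.4549 (V=0.0000). Price 0.0000; hedge Δ=0.0000, bond B=0.0000.
  t=1,j=1: stock 191.8600 → up 203.3716 (V=1.0000), down 140.0578 (V=0.0000). Price 0.8616; hedge Δ=0.0158, bond B=-2.1687.
  t=0,j=0: stock 181.0000 → up 191.8600 (V=0.8616), down 132.1300 (V=0.0000). Price 0.7423; hedge Δ=0.0144, bond B=-1.8685.
Self-financing check: at every node Δ·S+B equals the discounted successor values.

(0,0): Delta=0.0144 Bond=-1.8685
(1,0): Delta=0.0000 Bond=0.0000
(1,1): Delta=0.0158 Bond=-2.1687
V0=0.7423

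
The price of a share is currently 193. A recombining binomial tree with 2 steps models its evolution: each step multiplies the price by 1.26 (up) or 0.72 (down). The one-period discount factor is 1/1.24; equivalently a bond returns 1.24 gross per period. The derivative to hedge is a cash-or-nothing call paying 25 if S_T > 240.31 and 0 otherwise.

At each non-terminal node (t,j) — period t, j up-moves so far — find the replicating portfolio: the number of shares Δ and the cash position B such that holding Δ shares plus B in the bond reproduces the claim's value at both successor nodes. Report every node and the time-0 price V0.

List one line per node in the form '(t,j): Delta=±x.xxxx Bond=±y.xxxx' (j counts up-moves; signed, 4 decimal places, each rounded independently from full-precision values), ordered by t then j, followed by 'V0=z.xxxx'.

(0,0): Delta=0.1863 Bond=-20.8759
(1,0): Delta=0.0000 Bond=0.0000
(1,1): Delta=0.1904 Bond=-26.8817
V0=15.0770

Since d<R<u, set p* = (R−d)/(u−d) = 0.9630; price each node as the discounted p*-expectation of its children.
Payoff layer (t=2): V(2,0)=0.0000, V(2,1)=0.0000, V(2,2)=25.0000
Node (1,0) S=138.9600: V=(p*·0.0000+(1−p*)·0.0000)/1.24=0.0000; Δ=(0.0000−0.0000)/(175.0896−100.0512)=0.0000; B=V−Δ·S=0.0000
Node (1,1) S=243.1800: V=(p*·25.0000+(1−p*)·0.0000)/1.24=19.4146; Δ=(25.0000−0.0000)/(306.4068−175.0896)=0.1904; B=V−Δ·S=-26.8817
Node (0,0) S=193.0000: V=(p*·19.4146+(1−p*)·0.0000)/1.24=15.0770; Δ=(19.4146−0.0000)/(243.1800−138.9600)=0.1863; B=V−Δ·S=-20.8759
Root portfolio cost Δ·193+B reproduces V0=15.0770.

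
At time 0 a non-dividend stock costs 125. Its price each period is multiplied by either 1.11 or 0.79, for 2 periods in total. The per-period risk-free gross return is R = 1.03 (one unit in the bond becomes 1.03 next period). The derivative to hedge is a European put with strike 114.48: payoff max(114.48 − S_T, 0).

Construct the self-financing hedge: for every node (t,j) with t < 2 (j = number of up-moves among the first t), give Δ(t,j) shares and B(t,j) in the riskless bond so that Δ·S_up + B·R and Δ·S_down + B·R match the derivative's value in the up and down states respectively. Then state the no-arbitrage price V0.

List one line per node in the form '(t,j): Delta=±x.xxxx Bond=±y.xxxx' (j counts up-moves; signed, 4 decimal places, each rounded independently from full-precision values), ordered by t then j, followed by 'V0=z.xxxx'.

(0,0): Delta=-0.2804 Bond=38.9133
(1,0): Delta=-1.0000 Bond=111.1456
(1,1): Delta=-0.1096 Bond=16.3924
V0=3.8689

The replicating-portfolio and risk-neutral prices coincide; use p* = (1.03−0.79)/(1.11−0.79) = 0.7500 for the latter.
Terminal values V(2,·): V(2,0)=36.4675, V(2,1)=4.8675, V(2,2)=0.0000
(1,0): S=98.7500. Δ = (V_up−V_dn)/(S_up−S_dn) = (4.8675−36.4675)/(109.6125−78.0125) = -1.0000. V = [p*·4.8675 + (1−p*)·36.4675]/1.03 = 12.3956. B = V − Δ·S = 111.1456.
(1,1): S=138.7500. Δ = (V_up−V_dn)/(S_up−S_dn) = (0.0000−4.8675)/(154.0125−109.6125) = -0.1096. V = [p*·0.0000 + (1−p*)·4.8675]/1.03 = 1.1814. B = V − Δ·S = 16.3924.
(0,0): S=125.0000. Δ = (V_up−V_dn)/(S_up−S_dn) = (1.1814−12.3956)/(138.7500−98.7500) = -0.2804. V = [p*·1.1814 + (1−p*)·12.3956]/1.03 = 3.8689. B = V − Δ·S = 38.9133.
Each (Δ,B) replicates both successor values, so the strategy is self-financing and V0 is arbitrage-free.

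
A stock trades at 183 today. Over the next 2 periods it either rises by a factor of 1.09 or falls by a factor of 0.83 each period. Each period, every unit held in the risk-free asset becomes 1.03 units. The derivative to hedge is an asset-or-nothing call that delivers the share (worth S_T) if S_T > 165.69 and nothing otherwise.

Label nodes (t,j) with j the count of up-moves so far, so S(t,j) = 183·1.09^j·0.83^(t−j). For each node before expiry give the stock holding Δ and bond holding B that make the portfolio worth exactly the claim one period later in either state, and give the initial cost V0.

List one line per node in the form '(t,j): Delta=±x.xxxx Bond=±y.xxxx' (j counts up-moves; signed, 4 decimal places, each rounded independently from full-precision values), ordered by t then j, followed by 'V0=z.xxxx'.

Under the risk-neutral measure, an up-move has probability p* = (R−d)/(u−d) = 0.7692 and values discount at R = 1.03.
Payoff layer (t=2): V(2,0)=0.0000, V(2,1)=0.0000, V(2,2)=217.4223
Node (1,0) S=151.8900: V=(p*·0.0000+(1−p*)·0.0000)/1.03=0.0000; Δ=(0.0000−0.0000)/(165.5601−126.0687)=0.0000; B=V−Δ·S=0.0000
Node (1,1) S=199.4700: V=(p*·217.4223+(1−p*)·0.0000)/1.03=162.3766; Δ=(217.4223−0.0000)/(217.4223−165.5601)=4.1923; B=V−Δ·S=-673.8630
Node (0,0) S=183.0000: V=(p*·162.3766+(1−p*)·0.0000)/1.03=121.2671; Δ=(162.3766−0.0000)/(199.4700−151.8900)=3.4127; B=V−Δ·S=-503.2584
Root portfolio cost Δ·183+B reproduces V0=121.2671.

(0,0): Delta=3.4127 Bond=-503.2584
(1,0): Delta=0.0000 Bond=0.0000
(1,1): Delta=4.1923 Bond=-673.8630
V0=121.2671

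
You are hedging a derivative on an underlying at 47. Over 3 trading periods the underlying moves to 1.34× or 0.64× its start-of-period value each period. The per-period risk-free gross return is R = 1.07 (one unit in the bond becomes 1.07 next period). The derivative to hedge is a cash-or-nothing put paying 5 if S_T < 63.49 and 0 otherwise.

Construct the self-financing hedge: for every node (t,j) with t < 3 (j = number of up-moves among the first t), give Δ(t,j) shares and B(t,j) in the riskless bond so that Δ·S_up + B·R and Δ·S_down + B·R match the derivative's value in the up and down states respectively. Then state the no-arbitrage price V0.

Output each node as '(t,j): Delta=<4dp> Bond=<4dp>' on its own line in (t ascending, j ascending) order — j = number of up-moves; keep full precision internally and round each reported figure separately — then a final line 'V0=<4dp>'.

The replicating-portfolio and risk-neutral prices coincide; use p* = (1.07−0.64)/(1.34−0.64) = 0.6143 for the latter.
Terminal values V(3,·): V(3,0)=5.0000, V(3,1)=5.0000, V(3,2)=5.0000, V(3,3)=0.0000
Node (2,0) S=19.2512: V=(p*·5.0000+(1−p*)·5.0000)/1.07=4.6729; Δ=(5.0000−5.0000)/(25.7966−12.3208)=0.0000; B=V−Δ·S=4.6729
Node (2,1) S=40.3072: V=(p*·5.0000+(1−p*)·5.0000)/1.07=4.6729; Δ=(5.0000−5.0000)/(54.0116−25.7966)=0.0000; B=V−Δ·S=4.6729
Node (2,2) S=84.3932: V=(p*·0.0000+(1−p*)·5.0000)/1.07=1.8024; Δ=(0.0000−5.0000)/(113.0869−54.0116)=-0.0846; B=V−Δ·S=8.9453
Node (1,0) S=30.0800: V=(p*·4.6729+(1−p*)·4.6729)/1.07=4.3672; Δ=(4.6729−4.6729)/(40.3072−19.2512)=0.0000; B=V−Δ·S=4.3672
Node (1,1) S=62.9800: V=(p*·1.8024+(1−p*)·4.6729)/1.07=2.7192; Δ=(1.8024−4.6729)/(84.3932−40.3072)=-0.0651; B=V−Δ·S=6.8200
Node (0,0) S=47.0000: V=(p*·2.7192+(1−p*)·4.3672)/1.07=3.1354; Δ=(2.7192−4.3672)/(62.9800−30.0800)=-0.0501; B=V−Δ·S=5.4896
Check: Δ(0,0)·S0 + B(0,0) = 3.1354 = V0.

(0,0): Delta=-0.0501 Bond=5.4896
(1,0): Delta=0.0000 Bond=4.3672
(1,1): Delta=-0.0651 Bond=6.8200
(2,0): Delta=0.0000 Bond=4.6729
(2,1): Delta=0.0000 Bond=4.6729
(2,2): Delta=-0.0846 Bond=8.9453
V0=3.1354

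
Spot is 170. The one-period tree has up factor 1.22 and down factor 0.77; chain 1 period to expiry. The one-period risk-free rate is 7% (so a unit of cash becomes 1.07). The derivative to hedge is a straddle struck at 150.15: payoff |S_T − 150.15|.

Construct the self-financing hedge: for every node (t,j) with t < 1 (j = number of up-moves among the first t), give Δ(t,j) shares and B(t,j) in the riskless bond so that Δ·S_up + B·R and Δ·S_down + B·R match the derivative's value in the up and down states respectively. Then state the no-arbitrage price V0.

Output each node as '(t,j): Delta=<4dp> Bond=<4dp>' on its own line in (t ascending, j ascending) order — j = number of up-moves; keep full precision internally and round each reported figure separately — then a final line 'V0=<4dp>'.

Risk-neutral probability p* = (R−d)/(u−d) = (1.07−0.77)/(1.22−0.77) = 0.6667.
At expiry t=1: V(1,0)=19.2500, V(1,1)=57.2500
  t=0,j=0: stock 170.0000 → up 207.4000 (V=57.2500), down 130.9000 (V=19.2500). Price 41.6667; hedge Δ=0.4967, bond B=-42.7778.
Self-financing check: at every node Δ·S+B equals the discounted successor values.

(0,0): Delta=0.4967 Bond=-42.7778
V0=41.6667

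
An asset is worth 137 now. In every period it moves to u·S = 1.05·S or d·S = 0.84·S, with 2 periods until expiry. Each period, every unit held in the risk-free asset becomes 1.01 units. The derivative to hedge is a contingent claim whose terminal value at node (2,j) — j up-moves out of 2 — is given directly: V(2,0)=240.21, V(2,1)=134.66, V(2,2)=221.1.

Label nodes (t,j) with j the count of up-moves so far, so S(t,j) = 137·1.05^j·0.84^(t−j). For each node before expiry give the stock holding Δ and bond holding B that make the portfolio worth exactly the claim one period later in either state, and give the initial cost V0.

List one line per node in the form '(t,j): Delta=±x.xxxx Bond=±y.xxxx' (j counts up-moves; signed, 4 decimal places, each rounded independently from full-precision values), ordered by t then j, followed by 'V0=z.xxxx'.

(0,0): Delta=1.7163 Bond=-43.8360
(1,0): Delta=-4.3676 Bond=655.8515
(1,1): Delta=2.8614 Bond=-209.0099
V0=191.2911

No-arbitrage ⇒ martingale measure with p* = (R−d)/(u−d) = 0.8095.
Terminal values V(2,·): V(2,0)=240.2100, V(2,1)=134.6600, V(2,2)=221.1000
(1,0): S=115.0800. Δ = (V_up−V_dn)/(S_up−S_dn) = (134.6600−240.2100)/(120.8340−96.6672) = -4.3676. V = [p*·134.6600 + (1−p*)·240.2100]/1.01 = 153.2324. B = V − Δ·S = 655.8515.
(1,1): S=143.8500. Δ = (V_up−V_dn)/(S_up−S_dn) = (221.1000−134.6600)/(151.0425−120.8340) = 2.8614. V = [p*·221.1000 + (1−p*)·134.6600]/1.01 = 202.6091. B = V − Δ·S = -209.0099.
(0,0): S=137.0000. Δ = (V_up−V_dn)/(S_up−S_dn) = (202.6091−153.2324)/(143.8500−115.0800) = 1.7163. V = [p*·202.6091 + (1−p*)·153.2324]/1.01 = 191.2911. B = V − Δ·S = -43.8360.
Check: Δ(0,0)·S0 + B(0,0) = 191.2911 = V0.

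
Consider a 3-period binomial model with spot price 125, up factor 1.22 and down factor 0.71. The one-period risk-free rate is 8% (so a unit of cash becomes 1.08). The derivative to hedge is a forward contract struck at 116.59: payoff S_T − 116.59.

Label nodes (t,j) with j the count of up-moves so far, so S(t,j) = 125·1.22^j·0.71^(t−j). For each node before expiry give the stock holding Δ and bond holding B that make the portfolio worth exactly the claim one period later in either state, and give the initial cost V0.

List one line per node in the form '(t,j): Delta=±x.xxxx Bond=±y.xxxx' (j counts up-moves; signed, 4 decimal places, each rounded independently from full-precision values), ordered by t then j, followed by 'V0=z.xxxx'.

(0,0): Delta=1.0000 Bond=-92.5529
(1,0): Delta=1.0000 Bond=-99.9571
(1,1): Delta=1.0000 Bond=-99.9571
(2,0): Delta=1.0000 Bond=-107.9537
(2,1): Delta=1.0000 Bond=-107.9537
(2,2): Delta=1.0000 Bond=-107.9537
V0=32.4471

Risk-neutral probability p* = (R−d)/(u−d) = (1.08−0.71)/(1.22−0.71) = 0.7255.
Payoff layer (t=3): V(3,0)=-71.8511, V(3,1)=-39.7148, V(3,2)=15.5055, V(3,3)=110.3910
  t=2,j=0: stock 63.0125 → up 76.8752 (V=-39.7148), down 44.7389 (V=-71.8511). Price -44.9412; hedge Δ=1.0000, bond B=-107.9537.
  t=2,j=1: stock 108.2750 → up 132.0955 (V=15.5055), down 76.8752 (V=-39.7148). Price 0.3213; hedge Δ=1.0000, bond B=-107.9537.
  t=2,j=2: stock 186.0500 → up 226.9810 (V=110.3910), down 132.0955 (V=15.5055). Price 78.0963; hedge Δ=1.0000, bond B=-107.9537.
  t=1,j=0: stock 88.7500 → up 108.2750 (V=0.3213), down 63.0125 (V=-44.9412). Price -11.2071; hedge Δ=1.0000, bond B=-99.9571.
  t=1,j=1: stock 152.5000 → up 186.0500 (V=78.0963), down 108.2750 (V=0.3213). Price 52.5429; hedge Δ=1.0000, bond B=-99.9571.
  t=0,j=0: stock 125.0000 → up 152.5000 (V=52.5429), down 88.7500 (V=-11.2071). Price 32.4471; hedge Δ=1.0000, bond B=-92.5529.
Each (Δ,B) replicates both successor values, so the strategy is self-financing and V0 is arbitrage-free.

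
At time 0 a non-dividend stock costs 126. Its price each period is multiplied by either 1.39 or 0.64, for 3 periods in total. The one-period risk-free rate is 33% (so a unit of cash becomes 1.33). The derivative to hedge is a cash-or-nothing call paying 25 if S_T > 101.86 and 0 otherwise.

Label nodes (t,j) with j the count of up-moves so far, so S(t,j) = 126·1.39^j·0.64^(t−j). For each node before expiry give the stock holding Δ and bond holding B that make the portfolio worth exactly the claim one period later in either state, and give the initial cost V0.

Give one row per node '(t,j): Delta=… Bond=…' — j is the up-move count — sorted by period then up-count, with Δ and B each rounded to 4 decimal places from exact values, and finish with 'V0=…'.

(0,0): Delta=0.0220 Bond=7.6594
(1,0): Delta=0.2859 Bond=-11.0954
(1,1): Delta=0.0114 Bond=12.0376
(2,0): Delta=0.0000 Bond=0.0000
(2,1): Delta=0.2974 Bond=-16.0401
(2,2): Delta=0.0000 Bond=18.7970
V0=10.4332

The replicating-portfolio and risk-neutral prices coincide; use p* = (1.33−0.64)/(1.39−0.64) = 0.9200 for the latter.
At expiry t=3: V(3,0)=0.0000, V(3,1)=0.0000, V(3,2)=25.0000, V(3,3)=25.0000
(2,0): S=51.6096. Δ = (V_up−V_dn)/(S_up−S_dn) = (0.0000−0.0000)/(71.7373−33.0301) = 0.0000. V = [p*·0.0000 + (1−p*)·0.0000]/1.33 = 0.0000. B = V − Δ·S = 0.0000.
(2,1): S=112.0896. Δ = (V_up−V_dn)/(S_up−S_dn) = (25.0000−0.0000)/(155.8045−71.7373) = 0.2974. V = [p*·25.0000 + (1−p*)·0.0000]/1.33 = 17.2932. B = V − Δ·S = -16.0401.
(2,2): S=243.4446. Δ = (V_up−V_dn)/(S_up−S_dn) = (25.0000−25.0000)/(338.3880−155.8045) = 0.0000. V = [p*·25.0000 + (1−p*)·25.0000]/1.33 = 18.7970. B = V − Δ·S = 18.7970.
(1,0): S=80.6400. Δ = (V_up−V_dn)/(S_up−S_dn) = (17.2932−0.0000)/(112.0896−51.6096) = 0.2859. V = [p*·17.2932 + (1−p*)·0.0000]/1.33 = 11.9622. B = V − Δ·S = -11.0954.
(1,1): S=175.1400. Δ = (V_up−V_dn)/(S_up−S_dn) = (18.7970−17.2932)/(243.4446−112.0896) = 0.0114. V = [p*·18.7970 + (1−p*)·17.2932]/1.33 = 14.0426. B = V − Δ·S = 12.0376.
(0,0): S=126.0000. Δ = (V_up−V_dn)/(S_up−S_dn) = (14.0426−11.9622)/(175.1400−80.6400) = 0.0220. V = [p*·14.0426 + (1−p*)·11.9622]/1.33 = 10.4332. B = V − Δ·S = 7.6594.
Self-financing check: at every node Δ·S+B equals the discounted successor values.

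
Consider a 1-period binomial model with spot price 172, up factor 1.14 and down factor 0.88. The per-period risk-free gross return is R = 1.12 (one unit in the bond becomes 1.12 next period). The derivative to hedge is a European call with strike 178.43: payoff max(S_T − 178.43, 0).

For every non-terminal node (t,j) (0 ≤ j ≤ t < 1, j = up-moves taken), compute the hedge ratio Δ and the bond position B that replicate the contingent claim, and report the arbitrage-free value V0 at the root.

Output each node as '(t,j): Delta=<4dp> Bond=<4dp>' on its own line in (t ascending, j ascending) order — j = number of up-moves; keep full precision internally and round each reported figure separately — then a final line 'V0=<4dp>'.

(0,0): Delta=0.3947 Bond=-53.3379
V0=14.5467

The replicating-portfolio and risk-neutral prices coincide; use p* = (1.12−0.88)/(1.14−0.88) = 0.9231 for the latter.
Terminal values V(1,·): V(1,0)=0.0000, V(1,1)=17.6500
  t=0,j=0: stock 172.0000 → up 196.0800 (V=17.6500), down 151.3600 (V=0.0000). Price 14.5467; hedge Δ=0.3947, bond B=-53.3379.
Each (Δ,B) replicates both successor values, so the strategy is self-financing and V0 is arbitrage-free.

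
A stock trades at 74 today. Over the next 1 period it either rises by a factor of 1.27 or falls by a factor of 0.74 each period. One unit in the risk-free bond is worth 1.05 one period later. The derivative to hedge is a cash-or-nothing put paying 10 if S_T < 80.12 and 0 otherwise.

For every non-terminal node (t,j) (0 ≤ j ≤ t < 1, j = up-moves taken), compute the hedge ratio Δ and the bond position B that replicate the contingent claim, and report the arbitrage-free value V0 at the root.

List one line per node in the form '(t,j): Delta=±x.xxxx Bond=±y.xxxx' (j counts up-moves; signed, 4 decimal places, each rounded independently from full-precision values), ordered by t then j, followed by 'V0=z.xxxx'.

No-arbitrage ⇒ martingale measure with p* = (R−d)/(u−d) = 0.5849.
Terminal payoffs: V(1,0)=10.0000, V(1,1)=0.0000
Node (0,0) S=74.0000: V=(p*·0.0000+(1−p*)·10.0000)/1.05=3.9533; Δ=(0.0000−10.0000)/(93.9800−54.7600)=-0.2550; B=V−Δ·S=22.8212
Check: Δ(0,0)·S0 + B(0,0) = 3.9533 = V0.

(0,0): Delta=-0.2550 Bond=22.8212
V0=3.9533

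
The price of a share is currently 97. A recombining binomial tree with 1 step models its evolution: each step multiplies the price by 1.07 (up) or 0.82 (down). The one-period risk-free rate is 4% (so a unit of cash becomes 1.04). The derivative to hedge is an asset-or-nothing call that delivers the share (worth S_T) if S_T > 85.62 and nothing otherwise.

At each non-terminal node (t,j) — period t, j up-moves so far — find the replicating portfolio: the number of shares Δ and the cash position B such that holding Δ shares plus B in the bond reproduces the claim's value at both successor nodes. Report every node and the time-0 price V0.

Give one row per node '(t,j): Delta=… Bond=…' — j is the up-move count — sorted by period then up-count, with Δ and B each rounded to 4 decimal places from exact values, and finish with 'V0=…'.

(0,0): Delta=4.2800 Bond=-327.3377
V0=87.8223

No-arbitrage ⇒ martingale measure with p* = (R−d)/(u−d) = 0.8800.
Terminal payoffs: V(1,0)=0.0000, V(1,1)=103.7900
(0,0): S=97.0000. Δ = (V_up−V_dn)/(S_up−S_dn) = (103.7900−0.0000)/(103.7900−79.5400) = 4.2800. V = [p*·103.7900 + (1−p*)·0.0000]/1.04 = 87.8223. B = V − Δ·S = -327.3377.
The time-0 hedge costs 87.8223, which is the no-arbitrage price.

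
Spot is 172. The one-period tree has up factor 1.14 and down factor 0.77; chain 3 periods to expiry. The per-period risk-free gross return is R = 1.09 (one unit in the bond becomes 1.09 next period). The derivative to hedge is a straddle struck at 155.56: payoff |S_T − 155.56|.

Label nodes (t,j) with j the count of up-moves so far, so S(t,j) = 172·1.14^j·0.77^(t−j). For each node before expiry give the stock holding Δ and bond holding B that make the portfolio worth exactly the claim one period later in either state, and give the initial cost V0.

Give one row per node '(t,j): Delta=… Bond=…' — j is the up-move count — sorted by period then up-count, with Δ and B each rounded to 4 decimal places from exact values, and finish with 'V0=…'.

(0,0): Delta=0.7388 Bond=-72.0179
(1,0): Delta=-0.4638 Bond=80.7612
(1,1): Delta=0.8657 Bond=-103.3839
(2,0): Delta=-1.0000 Bond=142.7156
(2,1): Delta=-0.4072 Bond=79.4850
(2,2): Delta=1.0000 Bond=-142.7156
V0=55.0488

No-arbitrage ⇒ martingale measure with p* = (R−d)/(u−d) = 0.8649.
Terminal payoffs: V(3,0)=77.0363, V(3,1)=39.3042, V(3,2)=16.5590, V(3,3)=99.2656
  t=2,j=0: stock 101.9788 → up 116.2558 (V=39.3042), down 78.5237 (V=77.0363). Price 40.7368; hedge Δ=-1.0000, bond B=142.7156.
  t=2,j=1: stock 150.9816 → up 172.1190 (V=16.5590), down 116.2558 (V=39.3042). Price 18.0116; hedge Δ=-0.4072, bond B=79.4850.
  t=2,j=2: stock 223.5312 → up 254.8256 (V=99.2656), down 172.1190 (V=16.5590). Price 80.8156; hedge Δ=1.0000, bond B=-142.7156.
  t=1,j=0: stock 132.4400 → up 150.9816 (V=18.0116), down 101.9788 (V=40.7368). Price 19.3418; hedge Δ=-0.4638, bond B=80.7612.
  t=1,j=1: stock 196.0800 → up 223.5312 (V=80.8156), down 150.9816 (V=18.0116). Price 66.3565; hedge Δ=0.8657, bond B=-103.3839.
  t=0,j=0: stock 172.0000 → up 196.0800 (V=66.3565), down 132.4400 (V=19.3418). Price 55.0488; hedge Δ=0.7388, bond B=-72.0179.
The time-0 hedge costs 55.0488, which is the no-arbitrage price.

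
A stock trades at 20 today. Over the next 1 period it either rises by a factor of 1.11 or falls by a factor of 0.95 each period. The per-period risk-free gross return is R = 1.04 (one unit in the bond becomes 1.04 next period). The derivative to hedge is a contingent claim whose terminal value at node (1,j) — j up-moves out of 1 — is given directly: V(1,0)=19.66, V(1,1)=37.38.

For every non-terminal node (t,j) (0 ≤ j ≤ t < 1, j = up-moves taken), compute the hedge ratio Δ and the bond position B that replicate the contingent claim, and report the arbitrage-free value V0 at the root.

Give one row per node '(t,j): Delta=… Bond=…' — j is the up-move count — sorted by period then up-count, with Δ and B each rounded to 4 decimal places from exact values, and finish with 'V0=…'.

No-arbitrage ⇒ martingale measure with p* = (R−d)/(u−d) = 0.5625.
Terminal payoffs: V(1,0)=19.6600, V(1,1)=37.3800
(0,0): S=20.0000. Δ = (V_up−V_dn)/(S_up−S_dn) = (37.3800−19.6600)/(22.2000−19.0000) = 5.5375. V = [p*·37.3800 + (1−p*)·19.6600]/1.04 = 28.4880. B = V − Δ·S = -82.2620.
Check: Δ(0,0)·S0 + B(0,0) = 28.4880 = V0.

(0,0): Delta=5.5375 Bond=-82.2620
V0=28.4880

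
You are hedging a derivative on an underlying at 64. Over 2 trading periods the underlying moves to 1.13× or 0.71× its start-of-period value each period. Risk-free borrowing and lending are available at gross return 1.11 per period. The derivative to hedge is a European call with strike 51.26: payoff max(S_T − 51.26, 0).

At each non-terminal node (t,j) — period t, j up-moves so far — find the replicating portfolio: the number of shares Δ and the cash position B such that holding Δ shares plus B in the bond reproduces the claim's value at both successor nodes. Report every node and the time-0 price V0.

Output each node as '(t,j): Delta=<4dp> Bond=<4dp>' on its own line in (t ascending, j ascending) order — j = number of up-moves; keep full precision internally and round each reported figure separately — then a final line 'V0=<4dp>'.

(0,0): Delta=0.9697 Bond=-39.6283
(1,0): Delta=0.0046 Bond=-0.1328
(1,1): Delta=1.0000 Bond=-46.1802
V0=22.4312

Under the risk-neutral measure, an up-move has probability p* = (R−d)/(u−d) = 0.9524 and values discount at R = 1.11.
Terminal values V(2,·): V(2,0)=0.0000, V(2,1)=0.0872, V(2,2)=30.4616
(1,0): S=45.4400. Δ = (V_up−V_dn)/(S_up−S_dn) = (0.0872−0.0000)/(51.3472−32.2624) = 0.0046. V = [p*·0.0872 + (1−p*)·0.0000]/1.11 = 0.0748. B = V − Δ·S = -0.1328.
(1,1): S=72.3200. Δ = (V_up−V_dn)/(S_up−S_dn) = (30.4616−0.0872)/(81.7216−51.3472) = 1.0000. V = [p*·30.4616 + (1−p*)·0.0872]/1.11 = 26.1398. B = V − Δ·S = -46.1802.
(0,0): S=64.0000. Δ = (V_up−V_dn)/(S_up−S_dn) = (26.1398−0.0748)/(72.3200−45.4400) = 0.9697. V = [p*·26.1398 + (1−p*)·0.0748]/1.11 = 22.4312. B = V − Δ·S = -39.6283.
Check: Δ(0,0)·S0 + B(0,0) = 22.4312 = V0.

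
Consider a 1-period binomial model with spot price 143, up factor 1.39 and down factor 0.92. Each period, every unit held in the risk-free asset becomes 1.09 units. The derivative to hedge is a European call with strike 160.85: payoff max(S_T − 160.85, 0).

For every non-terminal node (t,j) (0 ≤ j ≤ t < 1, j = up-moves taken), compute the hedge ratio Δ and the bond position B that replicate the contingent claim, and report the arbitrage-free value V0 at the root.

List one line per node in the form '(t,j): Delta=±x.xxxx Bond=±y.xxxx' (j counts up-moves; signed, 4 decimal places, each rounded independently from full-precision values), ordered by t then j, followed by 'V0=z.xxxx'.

(0,0): Delta=0.5642 Bond=-68.0976
V0=12.5833

Since d<R<u, set p* = (R−d)/(u−d) = 0.3617; price each node as the discounted p*-expectation of its children.
Terminal payoffs: V(1,0)=0.0000, V(1,1)=37.9200
(0,0): S=143.0000. Δ = (V_up−V_dn)/(S_up−S_dn) = (37.9200−0.0000)/(198.7700−131.5600) = 0.5642. V = [p*·37.9200 + (1−p*)·0.0000]/1.09 = 12.5833. B = V − Δ·S = -68.0976.
Root portfolio cost Δ·143+B reproduces V0=12.5833.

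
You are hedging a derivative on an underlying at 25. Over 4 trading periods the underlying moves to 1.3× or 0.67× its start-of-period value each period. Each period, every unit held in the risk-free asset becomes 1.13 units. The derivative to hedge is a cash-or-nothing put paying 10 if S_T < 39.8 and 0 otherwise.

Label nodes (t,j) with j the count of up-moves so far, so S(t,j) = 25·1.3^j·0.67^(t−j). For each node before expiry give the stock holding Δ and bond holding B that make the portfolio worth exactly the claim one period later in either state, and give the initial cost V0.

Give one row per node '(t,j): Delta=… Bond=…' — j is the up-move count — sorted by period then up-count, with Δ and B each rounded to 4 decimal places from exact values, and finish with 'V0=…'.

The replicating-portfolio and risk-neutral prices coincide; use p* = (1.13−0.67)/(1.3−0.67) = 0.7302 for the latter.
At expiry t=4: V(4,0)=10.0000, V(4,1)=10.0000, V(4,2)=10.0000, V(4,3)=10.0000, V(4,4)=0.0000
(3,0): S=7.5191. Δ = (V_up−V_dn)/(S_up−S_dn) = (10.0000−10.0000)/(9.7748−5.0378) = 0.0000. V = [p*·10.0000 + (1−p*)·10.0000]/1.13 = 8.8496. B = V − Δ·S = 8.8496.
(3,1): S=14.5893. Δ = (V_up−V_dn)/(S_up−S_dn) = (10.0000−10.0000)/(18.9660−9.7748) = 0.0000. V = [p*·10.0000 + (1−p*)·10.0000]/1.13 = 8.8496. B = V − Δ·S = 8.8496.
(3,2): S=28.3075. Δ = (V_up−V_dn)/(S_up−S_dn) = (10.0000−10.0000)/(36.7998−18.9660) = 0.0000. V = [p*·10.0000 + (1−p*)·10.0000]/1.13 = 8.8496. B = V − Δ·S = 8.8496.
(3,3): S=54.9250. Δ = (V_up−V_dn)/(S_up−S_dn) = (0.0000−10.0000)/(71.4025−36.7998) = -0.2890. V = [p*·0.0000 + (1−p*)·10.0000]/1.13 = 2.3880. B = V − Δ·S = 18.2610.
(2,0): S=11.2225. Δ = (V_up−V_dn)/(S_up−S_dn) = (8.8496−8.8496)/(14.5893−7.5191) = 0.0000. V = [p*·8.8496 + (1−p*)·8.8496]/1.13 = 7.8315. B = V − Δ·S = 7.8315.
(2,1): S=21.7750. Δ = (V_up−V_dn)/(S_up−S_dn) = (8.8496−8.8496)/(28.3075−14.5893) = 0.0000. V = [p*·8.8496 + (1−p*)·8.8496]/1.13 = 7.8315. B = V − Δ·S = 7.8315.
(2,2): S=42.2500. Δ = (V_up−V_dn)/(S_up−S_dn) = (2.3880−8.8496)/(54.9250−28.3075) = -0.2428. V = [p*·2.3880 + (1−p*)·8.8496]/1.13 = 3.6563. B = V − Δ·S = 13.9127.
(1,0): S=16.7500. Δ = (V_up−V_dn)/(S_up−S_dn) = (7.8315−7.8315)/(21.7750−11.2225) = 0.0000. V = [p*·7.8315 + (1−p*)·7.8315]/1.13 = 6.9305. B = V − Δ·S = 6.9305.
(1,1): S=32.5000. Δ = (V_up−V_dn)/(S_up−S_dn) = (3.6563−7.8315)/(42.2500−21.7750) = -0.2039. V = [p*·3.6563 + (1−p*)·7.8315]/1.13 = 4.2327. B = V − Δ·S = 10.8600.
(0,0): S=25.0000. Δ = (V_up−V_dn)/(S_up−S_dn) = (4.2327−6.9305)/(32.5000−16.7500) = -0.1713. V = [p*·4.2327 + (1−p*)·6.9305]/1.13 = 4.3900. B = V − Δ·S = 8.6722.
The time-0 hedge costs 4.3900, which is the no-arbitrage price.

(0,0): Delta=-0.1713 Bond=8.6722
(1,0): Delta=0.0000 Bond=6.9305
(1,1): Delta=-0.2039 Bond=10.8600
(2,0): Delta=0.0000 Bond=7.8315
(2,1): Delta=0.0000 Bond=7.8315
(2,2): Delta=-0.2428 Bond=13.9127
(3,0): Delta=0.0000 Bond=8.8496
(3,1): Delta=0.0000 Bond=8.8496
(3,2): Delta=0.0000 Bond=8.8496
(3,3): Delta=-0.2890 Bond=18.2610
V0=4.3900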